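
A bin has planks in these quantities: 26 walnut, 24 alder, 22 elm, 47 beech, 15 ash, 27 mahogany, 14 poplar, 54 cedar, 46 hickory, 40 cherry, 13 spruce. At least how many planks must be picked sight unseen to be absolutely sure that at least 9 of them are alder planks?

313

In the worst case for collecting alder planks, every non-alder plank comes out first.
There are 26 + 22 + 47 + 15 + 27 + 14 + 54 + 46 + 40 + 13 = 304 non-alder planks altogether.
After those, each further plank must be alder, so 304 + 9 = 313 draws guarantee 9 alder planks.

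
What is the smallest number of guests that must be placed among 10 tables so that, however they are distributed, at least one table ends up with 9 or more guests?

81

With 80 guests one could put exactly 8 in each of the 10 tables, and no table would reach 9.
By pigeonhole, one more guest must land in a table that already has 8, giving it 9.
So 10 × 8 + 1 = 81 guests are required.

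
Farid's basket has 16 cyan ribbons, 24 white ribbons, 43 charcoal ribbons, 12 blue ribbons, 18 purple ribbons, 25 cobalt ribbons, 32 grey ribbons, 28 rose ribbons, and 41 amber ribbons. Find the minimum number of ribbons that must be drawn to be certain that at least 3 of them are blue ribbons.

230

In the worst case for collecting blue ribbons, every non-blue ribbon comes out first.
There are 16 + 24 + 43 + 18 + 25 + 32 + 28 + 41 = 227 non-blue ribbons altogether.
After those, each further ribbon must be blue, so 227 + 3 = 230 draws guarantee 3 blue ribbons.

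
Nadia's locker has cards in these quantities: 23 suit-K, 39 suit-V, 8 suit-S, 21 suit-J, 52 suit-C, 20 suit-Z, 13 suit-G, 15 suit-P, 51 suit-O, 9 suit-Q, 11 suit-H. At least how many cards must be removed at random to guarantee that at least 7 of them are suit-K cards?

In the worst case for collecting suit-K cards, every non-suit-K card comes out first.
There are 39 + 8 + 21 + 52 + 20 + 13 + 15 + 51 + 9 + 11 = 239 non-suit-K cards altogether.
After those, each further card must be suit-K, so 239 + 7 = 246 draws guarantee 7 suit-K cards.

246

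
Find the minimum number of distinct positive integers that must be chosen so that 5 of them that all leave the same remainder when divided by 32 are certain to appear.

The 32 residue classes mod 32 are the pigeonholes.
With 128 integers one could put 4 in each residue class and have no class reach 5.
The 129th integer pushes some class to 5, so 32·4 + 1 = 129.

129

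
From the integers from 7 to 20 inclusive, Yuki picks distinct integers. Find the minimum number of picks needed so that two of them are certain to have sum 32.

Two chosen integers sum to 32 exactly when both halves of some pair {x, 32−x} with 12 ≤ x ≤ 32−x ≤ 20 are chosen — 4 such pairs.
The remaining 6 elements (those with no distinct partner in range) can never complete a 32-sum, so the worst case takes all of them and one from each pair: 6 + 4 = 10.
Pigeonhole: the 11th integer has to be the second member of some pair, so 10 + 1 = 11.

11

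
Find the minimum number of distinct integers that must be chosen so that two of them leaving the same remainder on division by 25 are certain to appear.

26

The 25 residue classes mod 25 are the pigeonholes.
With 25 integers one could put 1 in each residue class and have no class reach 2.
The 26th integer pushes some class to 2, so 25·1 + 1 = 26.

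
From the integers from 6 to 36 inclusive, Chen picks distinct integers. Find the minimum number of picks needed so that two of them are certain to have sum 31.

22

Group the elements by complementary pair {x, 31−x}: {6,25}, {7,24}, {8,23}, …, giving 10 two-element pairs and 11 integers whose partner 31−x falls outside [6,36].
Treating each of those 21 groups as a pigeonhole, one can pick one integer per group — 21 integers — with no two summing to 31.
The 22nd integer lands in an occupied pair, forcing a sum of 31.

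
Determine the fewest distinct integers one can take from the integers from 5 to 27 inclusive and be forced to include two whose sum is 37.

A set avoiding the sum 37 can contain at most one of each pair {x, 37−x}, plus the 5 elements whose complement lies outside the range.
The integers 5, …, 18 (14 of them) are such a set: any two sum to at least 5+6 = 11 and at most 17+18 = 35 < 37.
By the pigeonhole principle, any 15th integer completes one of the 9 pairs, so 15 choices force a sum of 37.

15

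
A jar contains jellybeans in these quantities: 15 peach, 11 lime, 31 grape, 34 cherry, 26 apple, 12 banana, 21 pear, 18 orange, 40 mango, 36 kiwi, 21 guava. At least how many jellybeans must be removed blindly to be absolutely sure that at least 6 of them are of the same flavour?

Put each drawn jellybean into a box by flavour. The largest draw with every box below 6 takes min(count, 5) from each flavour.
Σ min(cᵢ, 5) = 5 + 5 + 5 + 5 + 5 + 5 + 5 + 5 + 5 + 5 + 5 = 55.
Draw number 55 + 1 = 56 must push one box to 6.

56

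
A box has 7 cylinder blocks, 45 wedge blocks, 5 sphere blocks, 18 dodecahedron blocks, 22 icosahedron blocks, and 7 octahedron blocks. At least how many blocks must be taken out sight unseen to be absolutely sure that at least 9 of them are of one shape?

By pigeonhole, put each drawn block into a box by shape. The largest draw with every box below 9 takes min(count, 8) from each shape; shapes with fewer than 8 contribute all they have.
Σ min(cᵢ, 8) = 7 + 8 + 5 + 8 + 8 + 7 = 43.
Draw number 43 + 1 = 44 must push one box to 9.

44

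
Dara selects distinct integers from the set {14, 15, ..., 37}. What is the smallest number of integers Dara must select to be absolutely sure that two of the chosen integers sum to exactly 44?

Two chosen integers sum to 44 exactly when both halves of some pair {x, 44−x} with 14 ≤ x ≤ 44−x ≤ 30 are chosen — 8 such pairs.
The remaining 8 elements (those with no distinct partner in range) can never complete a 44-sum, so the worst case takes all of them and one from each pair: 8 + 8 = 16.
By the pigeonhole principle, the 17th integer has to be the second member of some pair, so 16 + 1 = 17.

17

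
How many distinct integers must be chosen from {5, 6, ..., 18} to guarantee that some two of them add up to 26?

10

A set avoiding the sum 26 can contain at most one of each pair {x, 26−x}, plus the 4 elements whose complement lies outside the range or equal to its own complement.
The integers 5, …, 13 (9 of them) are such a set: any two sum to at least 5+6 = 11 and at most 12+13 = 25 < 26.
Pigeonhole: any 10th integer completes one of the 5 pairs, so 10 choices force a sum of 26.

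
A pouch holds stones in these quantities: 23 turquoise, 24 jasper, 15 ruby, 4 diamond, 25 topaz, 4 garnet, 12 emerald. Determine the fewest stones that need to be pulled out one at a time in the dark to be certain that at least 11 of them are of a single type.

59

An adversary could hand out at most 10 stones per type (diamond, garnet run out sooner): 10 + 10 + 10 + 4 + 10 + 4 + 10 = 58 stones and still no type has 11.
By pigeonhole, one more stone lands in a type already at 10, so 59 draws are enough and 58 are not.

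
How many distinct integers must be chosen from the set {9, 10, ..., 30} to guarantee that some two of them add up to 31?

Two chosen integers sum to 31 exactly when both halves of some pair {x, 31−x} with 9 ≤ x ≤ 31−x ≤ 22 are chosen — 7 such pairs.
The remaining 8 elements (those with no distinct partner in range) can never complete a 31-sum, so the worst case takes all of them and one from each pair: 8 + 7 = 15.
The 16th integer has to be the second member of some pair, so 15 + 1 = 16.

16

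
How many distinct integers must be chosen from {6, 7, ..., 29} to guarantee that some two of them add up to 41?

Two chosen integers sum to 41 exactly when both halves of some pair {x, 41−x} with 12 ≤ x ≤ 41−x ≤ 29 are chosen — 9 such pairs.
The remaining 6 elements (those with no distinct partner in range) can never complete a 41-sum, so the worst case takes all of them and one from each pair: 6 + 9 = 15.
The 16th integer has to be the second member of some pair, so 15 + 1 = 16.

16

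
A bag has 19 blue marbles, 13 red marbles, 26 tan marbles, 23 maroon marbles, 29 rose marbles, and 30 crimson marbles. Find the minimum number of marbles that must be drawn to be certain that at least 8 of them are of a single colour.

An adversary could hand out at most 7 marbles per colour: 7 + 7 + 7 + 7 + 7 + 7 = 42 marbles and still no colour has 8.
One more marble lands in a colour already at 7, so 43 draws are enough and 42 are not.

43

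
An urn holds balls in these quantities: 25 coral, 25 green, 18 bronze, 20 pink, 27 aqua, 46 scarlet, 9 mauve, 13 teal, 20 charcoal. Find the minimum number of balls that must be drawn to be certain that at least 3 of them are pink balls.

In the worst case for collecting pink balls, every non-pink ball comes out first.
There are 25 + 25 + 18 + 27 + 46 + 9 + 13 + 20 = 183 non-pink balls altogether.
After those, each further ball must be pink, so 183 + 3 = 186 draws guarantee 3 pink balls.

186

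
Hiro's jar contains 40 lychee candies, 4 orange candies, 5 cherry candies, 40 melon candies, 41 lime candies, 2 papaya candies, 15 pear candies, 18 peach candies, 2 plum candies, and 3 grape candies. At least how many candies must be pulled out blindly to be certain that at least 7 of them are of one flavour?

47

The 10 flavours are the holes; the candies drawn are the pigeons.
To avoid 7 of any one flavour, the worst case takes at most 6 of each flavour, or every candy of a flavour that has fewer than 6.
That gives 6 + 4 + 5 + 6 + 6 + 2 + 6 + 6 + 2 + 3 = 46 candies with no flavour reaching 7.
The next candy forces some flavour to 7, so 46 + 1 = 47.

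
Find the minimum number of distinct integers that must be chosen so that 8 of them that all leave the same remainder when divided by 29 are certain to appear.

By pigeonhole, the 29 residue classes mod 29 are the pigeonholes.
With 203 integers one could put 7 in each residue class and have no class reach 8.
The 204th integer pushes some class to 8, so 29·7 + 1 = 204.

204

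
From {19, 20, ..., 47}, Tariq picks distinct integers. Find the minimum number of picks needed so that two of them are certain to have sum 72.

19

Group the elements by complementary pair {x, 72−x}: {25,47}, {26,46}, {27,45}, …, giving 11 two-element pairs; the single value 36 (it cannot pair with itself since the integers are distinct); and 6 integers whose partner 72−x falls outside [19,47].
By pigeonhole, treating each of those 18 groups as a pigeonhole, one can pick one integer per group — 18 integers — with no two summing to 72.
The 19th integer lands in an occupied pair, forcing a sum of 72.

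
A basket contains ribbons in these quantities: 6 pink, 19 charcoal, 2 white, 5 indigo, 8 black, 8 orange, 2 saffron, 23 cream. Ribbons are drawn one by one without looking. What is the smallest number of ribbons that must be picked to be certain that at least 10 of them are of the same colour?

50

The 8 colours are the holes; the ribbons drawn are the pigeons.
To avoid 10 of any one colour, the worst case takes at most 9 of each colour, or every ribbon of a colour that has fewer than 9.
That gives 6 + 9 + 2 + 5 + 8 + 8 + 2 + 9 = 49 ribbons with no colour reaching 10.
The next ribbon forces some colour to 10, so 49 + 1 = 50.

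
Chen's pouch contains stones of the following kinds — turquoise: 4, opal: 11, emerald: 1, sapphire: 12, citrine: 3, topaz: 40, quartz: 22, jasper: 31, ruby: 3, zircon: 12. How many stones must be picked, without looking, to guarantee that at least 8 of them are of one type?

54

An adversary could hand out at most 7 stones per type (4 types run out sooner): 4 + 7 + 1 + 7 + 3 + 7 + 7 + 7 + 3 + 7 = 53 stones and still no type has 8.
One more stone lands in a type already at 7, so 54 draws are enough and 53 are not.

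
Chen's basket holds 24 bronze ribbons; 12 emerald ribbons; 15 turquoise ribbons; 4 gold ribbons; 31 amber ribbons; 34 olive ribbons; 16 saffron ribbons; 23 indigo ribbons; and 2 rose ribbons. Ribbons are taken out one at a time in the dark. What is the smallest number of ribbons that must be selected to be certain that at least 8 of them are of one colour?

56

An adversary could hand out at most 7 ribbons per colour (gold, rose run out sooner): 7 + 7 + 7 + 4 + 7 + 7 + 7 + 7 + 2 = 55 ribbons and still no colour has 8.
One more ribbon lands in a colour already at 7, so 56 draws are enough and 55 are not.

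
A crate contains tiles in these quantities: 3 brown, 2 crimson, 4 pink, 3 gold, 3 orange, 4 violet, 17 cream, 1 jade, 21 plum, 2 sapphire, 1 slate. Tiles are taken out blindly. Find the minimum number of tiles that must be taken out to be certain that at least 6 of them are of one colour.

34

By pigeonhole, the 11 colours are the holes; the tiles drawn are the pigeons.
To avoid 6 of any one colour, the worst case takes at most 5 of each colour, or every tile of a colour that has fewer than 5.
That gives 3 + 2 + 4 + 3 + 3 + 4 + 5 + 1 + 5 + 2 + 1 = 33 tiles with no colour reaching 6.
The next tile forces some colour to 6, so 33 + 1 = 34.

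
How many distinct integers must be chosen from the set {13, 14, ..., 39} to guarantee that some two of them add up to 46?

18

Group the elements by complementary pair {x, 46−x}: {13,33}, {14,32}, {15,31}, …, giving 10 two-element pairs, the single value 23 (it cannot pair with itself since the integers are distinct), and 6 integers whose partner 46−x falls outside [13,39].
Treating each of those 17 groups as a pigeonhole, one can pick one integer per group — 17 integers — with no two summing to 46.
The 18th integer lands in an occupied pair, forcing a sum of 46.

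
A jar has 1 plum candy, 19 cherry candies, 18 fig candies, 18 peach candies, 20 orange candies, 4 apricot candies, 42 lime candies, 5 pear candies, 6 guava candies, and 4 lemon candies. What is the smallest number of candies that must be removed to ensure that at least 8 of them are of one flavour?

56

An adversary could hand out at most 7 candies per flavour (5 flavours run out sooner): 1 + 7 + 7 + 7 + 7 + 4 + 7 + 5 + 6 + 4 = 55 candies and still no flavour has 8.
By the pigeonhole principle, one more candy lands in a flavour already at 7, so 56 draws are enough and 55 are not.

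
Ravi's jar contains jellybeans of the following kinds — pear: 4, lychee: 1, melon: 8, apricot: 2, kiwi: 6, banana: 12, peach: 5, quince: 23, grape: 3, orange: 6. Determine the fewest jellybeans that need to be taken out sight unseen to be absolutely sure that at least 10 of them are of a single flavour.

54

An adversary could hand out at most 9 jellybeans per flavour (8 flavours run out sooner): 4 + 1 + 8 + 2 + 6 + 9 + 5 + 9 + 3 + 6 = 53 jellybeans and still no flavour has 10.
By pigeonhole, one more jellybean lands in a flavour already at 9, so 54 draws are enough and 53 are not.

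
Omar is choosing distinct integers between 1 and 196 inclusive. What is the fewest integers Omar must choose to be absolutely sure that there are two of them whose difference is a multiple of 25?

Integers whose pairwise differences are multiples of 25 are exactly those sharing a remainder mod 25. The 25 residue classes mod 25 are the pigeonholes.
With 25 integers one could put 1 in each residue class and have no class reach 2.
The 26th integer pushes some class to 2, so 25·1 + 1 = 26.

26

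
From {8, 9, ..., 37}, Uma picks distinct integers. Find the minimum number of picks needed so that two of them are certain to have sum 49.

Group the elements by complementary pair {x, 49−x}: {12,37}, {13,36}, {14,35}, …, giving 13 two-element pairs and 4 integers whose partner 49−x falls outside [8,37].
Pigeonhole: treating each of those 17 groups as a pigeonhole, one can pick one integer per group — 17 integers — with no two summing to 49.
The 18th integer lands in an occupied pair, forcing a sum of 49.

18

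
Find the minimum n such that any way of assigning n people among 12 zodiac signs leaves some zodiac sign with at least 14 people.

157

With 156 people one could put exactly 13 in each of the 12 zodiac signs, and no zodiac sign would reach 14.
By the pigeonhole principle, one more person must land in a zodiac sign that already has 13, giving it 14.
So 12 × 13 + 1 = 157 people are required.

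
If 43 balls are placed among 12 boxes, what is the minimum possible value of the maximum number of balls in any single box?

By pigeonhole, the 12 boxes are the holes and the 43 balls are the pigeons.
If every box held at most 3 balls, the total would be at most 12 × 3 = 36, which is less than 43.
So some box holds at least ⌈43/12⌉ = 4 balls.

4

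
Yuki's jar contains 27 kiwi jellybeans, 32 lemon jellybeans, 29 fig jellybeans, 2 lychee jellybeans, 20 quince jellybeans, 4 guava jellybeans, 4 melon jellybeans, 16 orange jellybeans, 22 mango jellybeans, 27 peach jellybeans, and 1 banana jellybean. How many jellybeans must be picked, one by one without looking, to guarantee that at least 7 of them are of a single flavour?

By pigeonhole, put each drawn jellybean into a box by flavour. The largest draw with every box below 7 takes min(count, 6) from each flavour; flavours with fewer than 6 contribute all they have.
Σ min(cᵢ, 6) = 6 + 6 + 6 + 2 + 6 + 4 + 4 + 6 + 6 + 6 + 1 = 53.
Draw number 53 + 1 = 54 must push one box to 7.

54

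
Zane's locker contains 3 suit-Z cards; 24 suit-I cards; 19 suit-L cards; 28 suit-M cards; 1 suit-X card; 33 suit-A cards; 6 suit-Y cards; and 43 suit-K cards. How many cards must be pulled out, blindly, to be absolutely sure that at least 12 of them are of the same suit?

The 8 suits are the holes; the cards drawn are the pigeons.
To avoid 12 of any one suit, the worst case takes at most 11 of each suit, or every card of a suit that has fewer than 11.
That gives 3 + 11 + 11 + 11 + 1 + 11 + 6 + 11 = 65 cards with no suit reaching 12.
The next card forces some suit to 12, so 65 + 1 = 66.

66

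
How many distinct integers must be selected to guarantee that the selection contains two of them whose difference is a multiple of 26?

27

Integers whose pairwise differences are multiples of 26 are exactly those sharing a remainder mod 26. The 26 residue classes mod 26 are the pigeonholes.
With 26 integers one could put 1 in each residue class and have no class reach 2.
The 27th integer pushes some class to 2, so 26·1 + 1 = 27.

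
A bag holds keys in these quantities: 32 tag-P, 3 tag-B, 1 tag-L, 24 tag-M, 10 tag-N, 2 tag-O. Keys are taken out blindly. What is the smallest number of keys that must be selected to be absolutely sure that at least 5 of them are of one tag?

The 6 tags are the holes; the keys drawn are the pigeons.
To avoid 5 of any one tag, the worst case takes at most 4 of each tag, or every key of a tag that has fewer than 4.
That gives 4 + 3 + 1 + 4 + 4 + 2 = 18 keys with no tag reaching 5.
The next key forces some tag to 5, so 18 + 1 = 19.

19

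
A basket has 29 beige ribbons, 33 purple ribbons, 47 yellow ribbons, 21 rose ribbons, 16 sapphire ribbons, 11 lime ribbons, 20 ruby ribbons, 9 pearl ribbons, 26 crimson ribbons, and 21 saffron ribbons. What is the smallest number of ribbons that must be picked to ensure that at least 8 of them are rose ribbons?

220

In the worst case for collecting rose ribbons, every non-rose ribbon comes out first.
There are 29 + 33 + 47 + 16 + 11 + 20 + 9 + 26 + 21 = 212 non-rose ribbons altogether.
After those, each further ribbon must be rose, so 212 + 8 = 220 draws guarantee 8 rose ribbons.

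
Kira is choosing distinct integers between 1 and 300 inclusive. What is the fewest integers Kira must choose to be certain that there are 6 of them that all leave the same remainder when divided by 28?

By pigeonhole, the 28 residue classes mod 28 are the pigeonholes.
With 140 integers one could put 5 in each residue class and have no class reach 6.
The 141st integer pushes some class to 6, so 28·5 + 1 = 141.

141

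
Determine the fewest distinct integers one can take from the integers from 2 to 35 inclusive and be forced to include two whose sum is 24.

25

Group the elements by complementary pair {x, 24−x}: {2,22}, {3,21}, {4,20}, …, giving 10 two-element pairs, the single value 12 (it cannot pair with itself since the integers are distinct), and 13 integers whose partner 24−x falls outside [2,35].
Treating each of those 24 groups as a pigeonhole, one can pick one integer per group — 24 integers — with no two summing to 24.
The 25th integer lands in an occupied pair, forcing a sum of 24.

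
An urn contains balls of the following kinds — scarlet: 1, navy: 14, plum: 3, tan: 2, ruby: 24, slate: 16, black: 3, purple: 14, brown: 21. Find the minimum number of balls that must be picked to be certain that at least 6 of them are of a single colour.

An adversary could hand out at most 5 balls per colour (4 colours run out sooner): 1 + 5 + 3 + 2 + 5 + 5 + 3 + 5 + 5 = 34 balls and still no colour has 6.
By the pigeonhole principle, one more ball lands in a colour already at 5, so 35 draws are enough and 34 are not.

35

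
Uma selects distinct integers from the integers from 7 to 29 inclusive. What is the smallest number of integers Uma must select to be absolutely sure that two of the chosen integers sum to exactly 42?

16

A set avoiding the sum 42 can contain at most one of each pair {x, 42−x}, plus the 7 elements whose complement lies outside the range or equal to its own complement.
The integers 7, …, 21 (15 of them) are such a set: any two sum to at least 7+8 = 15 and at most 20+21 = 41 < 42.
Pigeonhole: any 16th integer completes one of the 8 pairs, so 16 choices force a sum of 42.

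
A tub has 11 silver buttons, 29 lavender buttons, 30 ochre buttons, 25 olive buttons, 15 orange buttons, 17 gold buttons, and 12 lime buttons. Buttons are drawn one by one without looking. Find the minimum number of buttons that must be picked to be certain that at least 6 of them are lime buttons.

In the worst case for collecting lime buttons, every non-lime button comes out first.
There are 11 + 29 + 30 + 25 + 15 + 17 = 127 non-lime buttons altogether.
After those, each further button must be lime, so 127 + 6 = 133 draws guarantee 6 lime buttons.

133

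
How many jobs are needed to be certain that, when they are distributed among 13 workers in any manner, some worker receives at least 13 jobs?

With 156 jobs one could put exactly 12 in each of the 13 workers, and no worker would reach 13.
Pigeonhole: one more job must land in a worker that already has 12, giving it 13.
So 13 × 12 + 1 = 157 jobs are required.

157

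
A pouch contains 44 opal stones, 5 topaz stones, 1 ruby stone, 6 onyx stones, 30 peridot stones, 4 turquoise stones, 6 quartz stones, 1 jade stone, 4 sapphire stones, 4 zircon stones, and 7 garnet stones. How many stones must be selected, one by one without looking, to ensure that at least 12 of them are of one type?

By the pigeonhole principle, put each drawn stone into a box by type. The largest draw with every box below 12 takes min(count, 11) from each type; types with fewer than 11 contribute all they have.
Σ min(cᵢ, 11) = 11 + 5 + 1 + 6 + 11 + 4 + 6 + 1 + 4 + 4 + 7 = 60.
Draw number 60 + 1 = 61 must push one box to 12.

61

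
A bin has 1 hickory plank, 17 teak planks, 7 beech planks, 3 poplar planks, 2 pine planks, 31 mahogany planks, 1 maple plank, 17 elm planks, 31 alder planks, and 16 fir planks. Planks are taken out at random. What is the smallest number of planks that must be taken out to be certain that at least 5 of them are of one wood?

32

Pigeonhole: put each drawn plank into a box by wood. The largest draw with every box below 5 takes min(count, 4) from each wood; woods with fewer than 4 contribute all they have.
Σ min(cᵢ, 4) = 1 + 4 + 4 + 3 + 2 + 4 + 1 + 4 + 4 + 4 = 31.
Draw number 31 + 1 = 32 must push one box to 5.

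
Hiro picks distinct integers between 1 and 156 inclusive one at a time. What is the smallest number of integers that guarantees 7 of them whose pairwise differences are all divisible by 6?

Integers whose pairwise differences are multiples of 6 are exactly those sharing a remainder mod 6. By the pigeonhole principle, the 6 residue classes mod 6 are the pigeonholes.
With 36 integers one could put 6 in each residue class and have no class reach 7.
The 37th integer pushes some class to 7, so 6·6 + 1 = 37.

37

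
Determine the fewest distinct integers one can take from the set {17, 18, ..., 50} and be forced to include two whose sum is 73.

Group the elements by complementary pair {x, 73−x}: {23,50}, {24,49}, {25,48}, …, giving 14 two-element pairs and 6 integers whose partner 73−x falls outside [17,50].
By pigeonhole, treating each of those 20 groups as a pigeonhole, one can pick one integer per group — 20 integers — with no two summing to 73.
The 21st integer lands in an occupied pair, forcing a sum of 73.

21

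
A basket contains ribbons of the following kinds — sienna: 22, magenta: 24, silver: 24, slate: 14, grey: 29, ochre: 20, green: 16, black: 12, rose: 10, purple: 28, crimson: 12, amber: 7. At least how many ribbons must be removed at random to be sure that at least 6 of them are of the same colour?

The 12 colours are the holes; the ribbons drawn are the pigeons.
To avoid 6 of any one colour, the worst case takes at most 5 of each colour.
That gives 5 + 5 + 5 + 5 + 5 + 5 + 5 + 5 + 5 + 5 + 5 + 5 = 60 ribbons with no colour reaching 6.
The next ribbon forces some colour to 6, so 60 + 1 = 61.

61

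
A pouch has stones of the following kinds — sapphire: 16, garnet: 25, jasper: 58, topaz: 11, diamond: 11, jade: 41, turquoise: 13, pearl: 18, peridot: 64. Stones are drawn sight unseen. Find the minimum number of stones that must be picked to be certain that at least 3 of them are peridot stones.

In the worst case for collecting peridot stones, every non-peridot stone comes out first.
There are 16 + 25 + 58 + 11 + 11 + 41 + 13 + 18 = 193 non-peridot stones altogether.
After those, each further stone must be peridot, so 193 + 3 = 196 draws guarantee 3 peridot stones.

196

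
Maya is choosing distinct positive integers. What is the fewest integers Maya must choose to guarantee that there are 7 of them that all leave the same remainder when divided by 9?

By pigeonhole, the 9 residue classes mod 9 are the pigeonholes.
With 54 integers one could put 6 in each residue class and have no class reach 7.
The 55th integer pushes some class to 7, so 9·6 + 1 = 55.

55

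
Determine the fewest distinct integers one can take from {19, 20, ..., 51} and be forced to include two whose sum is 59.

Group the elements by complementary pair {x, 59−x}: {19,40}, {20,39}, {21,38}, …, giving 11 two-element pairs and 11 integers whose partner 59−x falls outside [19,51].
Pigeonhole: treating each of those 22 groups as a pigeonhole, one can pick one integer per group — 22 integers — with no two summing to 59.
The 23rd integer lands in an occupied pair, forcing a sum of 59.

23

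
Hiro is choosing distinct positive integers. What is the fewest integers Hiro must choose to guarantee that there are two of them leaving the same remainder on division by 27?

By pigeonhole, the 27 residue classes mod 27 are the pigeonholes.
With 27 integers one could put 1 in each residue class and have no class reach 2.
The 28th integer pushes some class to 2, so 27·1 + 1 = 28.

28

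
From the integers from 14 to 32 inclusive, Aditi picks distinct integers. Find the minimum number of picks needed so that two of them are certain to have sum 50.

Group the elements by complementary pair {x, 50−x}: {18,32}, {19,31}, {20,30}, …, giving 7 two-element pairs, the single value 25 (it cannot pair with itself since the integers are distinct), and 4 integers whose partner 50−x falls outside [14,32].
By pigeonhole, treating each of those 12 groups as a pigeonhole, one can pick one integer per group — 12 integers — with no two summing to 50.
The 13th integer lands in an occupied pair, forcing a sum of 50.

13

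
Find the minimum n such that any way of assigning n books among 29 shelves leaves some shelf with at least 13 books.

With 348 books one could put exactly 12 in each of the 29 shelves, and no shelf would reach 13.
One more book must land in a shelf that already has 12, giving it 13.
So 29 × 12 + 1 = 349 books are required.

349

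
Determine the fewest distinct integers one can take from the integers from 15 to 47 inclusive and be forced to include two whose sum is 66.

20

A set avoiding the sum 66 can contain at most one of each pair {x, 66−x}, plus the 5 elements whose complement lies outside the range or equal to its own complement.
The integers 15, …, 33 (19 of them) are such a set: any two sum to at least 15+16 = 31 and at most 32+33 = 65 < 66.
Any 20th integer completes one of the 14 pairs, so 20 choices force a sum of 66.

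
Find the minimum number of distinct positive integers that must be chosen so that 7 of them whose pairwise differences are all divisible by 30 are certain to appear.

Integers whose pairwise differences are multiples of 30 are exactly those sharing a remainder mod 30. The 30 residue classes mod 30 are the pigeonholes.
With 180 integers one could put 6 in each residue class and have no class reach 7.
The 181st integer pushes some class to 7, so 30·6 + 1 = 181.

181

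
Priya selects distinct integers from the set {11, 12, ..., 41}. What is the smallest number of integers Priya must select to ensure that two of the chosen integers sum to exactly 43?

Group the elements by complementary pair {x, 43−x}: {11,32}, {12,31}, {13,30}, …, giving 11 two-element pairs and 9 integers whose partner 43−x falls outside [11,41].
By pigeonhole, treating each of those 20 groups as a pigeonhole, one can pick one integer per group — 20 integers — with no two summing to 43.
The 21st integer lands in an occupied pair, forcing a sum of 43.

21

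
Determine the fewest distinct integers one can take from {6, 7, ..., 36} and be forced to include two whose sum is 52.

Two chosen integers sum to 52 exactly when both halves of some pair {x, 52−x} with 16 ≤ x ≤ 52−x ≤ 36 are chosen — 10 such pairs.
The remaining 11 elements (those with no distinct partner in range) can never complete a 52-sum, so the worst case takes all of them and one from each pair: 11 + 10 = 21.
The 22nd integer has to be the second member of some pair, so 21 + 1 = 22.

22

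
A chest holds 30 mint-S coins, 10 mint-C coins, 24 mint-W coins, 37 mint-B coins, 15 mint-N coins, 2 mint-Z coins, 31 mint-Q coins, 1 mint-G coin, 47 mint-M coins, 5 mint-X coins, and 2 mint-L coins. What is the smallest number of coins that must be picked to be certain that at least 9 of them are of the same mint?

An adversary could hand out at most 8 coins per mint (4 mints run out sooner): 8 + 8 + 8 + 8 + 8 + 2 + 8 + 1 + 8 + 5 + 2 = 66 coins and still no mint has 9.
By the pigeonhole principle, one more coin lands in a mint already at 8, so 67 draws are enough and 66 are not.

67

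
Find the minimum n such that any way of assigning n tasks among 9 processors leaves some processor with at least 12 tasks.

With 99 tasks one could put exactly 11 in each of the 9 processors, and no processor would reach 12.
By pigeonhole, one more task must land in a processor that already has 11, giving it 12.
So 9 × 11 + 1 = 100 tasks are required.

100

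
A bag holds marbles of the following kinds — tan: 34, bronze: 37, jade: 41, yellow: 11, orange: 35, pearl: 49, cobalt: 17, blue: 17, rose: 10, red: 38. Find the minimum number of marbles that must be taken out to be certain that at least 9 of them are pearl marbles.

249

In the worst case for collecting pearl marbles, every non-pearl marble comes out first.
There are 34 + 37 + 41 + 11 + 35 + 17 + 17 + 10 + 38 = 240 non-pearl marbles altogether.
After those, each further marble must be pearl, so 240 + 9 = 249 draws guarantee 9 pearl marbles.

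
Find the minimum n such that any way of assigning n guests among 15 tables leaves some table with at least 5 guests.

61

With 60 guests one could put exactly 4 in each of the 15 tables, and no table would reach 5.
One more guest must land in a table that already has 4, giving it 5.
So 15 × 4 + 1 = 61 guests are required.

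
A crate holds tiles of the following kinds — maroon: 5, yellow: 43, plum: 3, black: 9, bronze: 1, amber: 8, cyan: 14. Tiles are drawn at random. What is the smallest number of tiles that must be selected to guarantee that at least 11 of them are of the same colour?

The 7 colours are the holes; the tiles drawn are the pigeons.
To avoid 11 of any one colour, the worst case takes at most 10 of each colour, or every tile of a colour that has fewer than 10.
That gives 5 + 10 + 3 + 9 + 1 + 8 + 10 = 46 tiles with no colour reaching 11.
The next tile forces some colour to 11, so 46 + 1 = 47.

47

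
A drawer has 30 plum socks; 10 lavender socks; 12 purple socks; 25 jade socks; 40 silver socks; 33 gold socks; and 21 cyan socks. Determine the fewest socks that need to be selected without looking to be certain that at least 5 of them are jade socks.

In the worst case for collecting jade socks, every non-jade sock comes out first.
There are 30 + 10 + 12 + 40 + 33 + 21 = 146 non-jade socks altogether.
After those, each further sock must be jade, so 146 + 5 = 151 draws guarantee 5 jade socks.

151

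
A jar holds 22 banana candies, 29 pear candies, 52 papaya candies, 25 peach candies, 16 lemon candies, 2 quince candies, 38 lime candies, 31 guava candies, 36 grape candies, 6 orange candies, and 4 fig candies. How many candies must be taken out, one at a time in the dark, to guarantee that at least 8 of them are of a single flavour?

An adversary could hand out at most 7 candies per flavour (quince, orange, fig run out sooner): 7 + 7 + 7 + 7 + 7 + 2 + 7 + 7 + 7 + 6 + 4 = 68 candies and still no flavour has 8.
By the pigeonhole principle, one more candy lands in a flavour already at 7, so 69 draws are enough and 68 are not.

69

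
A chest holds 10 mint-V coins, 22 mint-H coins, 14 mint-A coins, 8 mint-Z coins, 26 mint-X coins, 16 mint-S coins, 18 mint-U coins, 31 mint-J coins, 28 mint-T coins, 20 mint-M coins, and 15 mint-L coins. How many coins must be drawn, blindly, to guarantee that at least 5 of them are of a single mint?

45

An adversary could hand out at most 4 coins per mint: 4 + 4 + 4 + 4 + 4 + 4 + 4 + 4 + 4 + 4 + 4 = 44 coins and still no mint has 5.
One more coin lands in a mint already at 4, so 45 draws are enough and 44 are not.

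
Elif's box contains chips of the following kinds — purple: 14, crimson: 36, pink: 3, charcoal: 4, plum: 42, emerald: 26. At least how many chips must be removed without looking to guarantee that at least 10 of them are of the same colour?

By pigeonhole, put each drawn chip into a box by colour. The largest draw with every box below 10 takes min(count, 9) from each colour; colours with fewer than 9 contribute all they have.
Σ min(cᵢ, 9) = 9 + 9 + 3 + 4 + 9 + 9 = 43.
Draw number 43 + 1 = 44 must push one box to 10.

44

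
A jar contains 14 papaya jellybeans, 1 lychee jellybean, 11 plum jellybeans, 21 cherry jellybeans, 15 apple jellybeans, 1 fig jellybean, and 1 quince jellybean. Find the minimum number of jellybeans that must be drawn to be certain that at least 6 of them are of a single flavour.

Put each drawn jellybean into a box by flavour. The largest draw with every box below 6 takes min(count, 5) from each flavour; flavours with fewer than 5 contribute all they have.
Σ min(cᵢ, 5) = 5 + 1 + 5 + 5 + 5 + 1 + 1 = 23.
Draw number 23 + 1 = 24 must push one box to 6.

24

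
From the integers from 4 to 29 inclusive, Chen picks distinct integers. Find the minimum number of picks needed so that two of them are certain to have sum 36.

16

A set avoiding the sum 36 can contain at most one of each pair {x, 36−x}, plus the 4 elements whose complement lies outside the range or equal to its own complement.
The integers 4, …, 18 (15 of them) are such a set: any two sum to at least 4+5 = 9 and at most 17+18 = 35 < 36.
By pigeonhole, any 16th integer completes one of the 11 pairs, so 16 choices force a sum of 36.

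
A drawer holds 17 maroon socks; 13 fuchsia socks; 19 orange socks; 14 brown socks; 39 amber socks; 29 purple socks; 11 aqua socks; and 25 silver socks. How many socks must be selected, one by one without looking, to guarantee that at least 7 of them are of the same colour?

An adversary could hand out at most 6 socks per colour: 6 + 6 + 6 + 6 + 6 + 6 + 6 + 6 = 48 socks and still no colour has 7.
Pigeonhole: one more sock lands in a colour already at 6, so 49 draws are enough and 48 are not.

49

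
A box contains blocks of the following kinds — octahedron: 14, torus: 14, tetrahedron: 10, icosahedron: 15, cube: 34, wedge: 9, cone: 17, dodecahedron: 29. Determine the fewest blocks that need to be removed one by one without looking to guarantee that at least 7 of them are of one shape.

49

By the pigeonhole principle, the 8 shapes are the holes; the blocks drawn are the pigeons.
To avoid 7 of any one shape, the worst case takes at most 6 of each shape.
That gives 6 + 6 + 6 + 6 + 6 + 6 + 6 + 6 = 48 blocks with no shape reaching 7.
The next block forces some shape to 7, so 48 + 1 = 49.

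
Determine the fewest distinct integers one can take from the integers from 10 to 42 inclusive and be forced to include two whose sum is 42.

23

Two chosen integers sum to 42 exactly when both halves of some pair {x, 42−x} with 10 ≤ x ≤ 42−x ≤ 32 are chosen — 11 such pairs.
The remaining 11 elements (those with no distinct partner in range) can never complete a 42-sum, so the worst case takes all of them and one from each pair: 11 + 11 = 22.
The 23rd integer has to be the second member of some pair, so 22 + 1 = 23.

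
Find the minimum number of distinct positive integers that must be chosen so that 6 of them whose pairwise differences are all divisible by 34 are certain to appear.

Integers whose pairwise differences are multiples of 34 are exactly those sharing a remainder mod 34. The 34 residue classes mod 34 are the pigeonholes.
With 170 integers one could put 5 in each residue class and have no class reach 6.
The 171st integer pushes some class to 6, so 34·5 + 1 = 171.

171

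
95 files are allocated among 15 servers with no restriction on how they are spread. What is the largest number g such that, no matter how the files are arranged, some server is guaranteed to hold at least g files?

7

By the pigeonhole principle, the 15 servers are the holes and the 95 files are the pigeons.
If every server held at most 6 files, the total would be at most 15 × 6 = 90, which is less than 95.
So some server holds at least ⌈95/15⌉ = 7 files.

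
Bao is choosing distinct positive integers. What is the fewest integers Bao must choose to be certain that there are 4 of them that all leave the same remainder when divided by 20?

61

The 20 residue classes mod 20 are the pigeonholes.
With 60 integers one could put 3 in each residue class and have no class reach 4.
The 61st integer pushes some class to 4, so 20·3 + 1 = 61.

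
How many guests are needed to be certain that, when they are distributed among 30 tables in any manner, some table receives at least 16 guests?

With 450 guests one could put exactly 15 in each of the 30 tables, and no table would reach 16.
By pigeonhole, one more guest must land in a table that already has 15, giving it 16.
So 30 × 15 + 1 = 451 guests are required.

451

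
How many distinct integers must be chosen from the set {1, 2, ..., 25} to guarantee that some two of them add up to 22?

Group the elements by complementary pair {x, 22−x}: {1,21}, {2,20}, {3,19}, …, giving 10 two-element pairs; the single value 11 (it cannot pair with itself since the integers are distinct); and 4 integers whose partner 22−x falls outside [1,25].
Treating each of those 15 groups as a pigeonhole, one can pick one integer per group — 15 integers — with no two summing to 22.
The 16th integer lands in an occupied pair, forcing a sum of 22.

16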